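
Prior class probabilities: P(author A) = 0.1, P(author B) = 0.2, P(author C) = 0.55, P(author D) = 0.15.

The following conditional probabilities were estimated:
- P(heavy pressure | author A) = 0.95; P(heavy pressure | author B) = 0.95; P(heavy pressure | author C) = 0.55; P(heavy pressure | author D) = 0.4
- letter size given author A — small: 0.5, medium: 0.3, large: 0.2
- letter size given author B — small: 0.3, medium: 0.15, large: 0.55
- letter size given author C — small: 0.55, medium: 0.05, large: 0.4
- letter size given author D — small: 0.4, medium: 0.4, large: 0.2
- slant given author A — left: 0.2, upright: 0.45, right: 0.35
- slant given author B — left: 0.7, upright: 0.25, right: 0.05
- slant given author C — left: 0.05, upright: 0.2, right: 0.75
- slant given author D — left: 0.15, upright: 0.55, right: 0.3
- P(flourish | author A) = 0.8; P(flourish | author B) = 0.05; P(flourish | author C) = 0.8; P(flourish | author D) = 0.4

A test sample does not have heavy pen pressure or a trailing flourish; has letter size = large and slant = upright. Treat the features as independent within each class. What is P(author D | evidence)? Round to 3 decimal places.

author A: 0.1 × (1−0.95) × 0.2 × 0.45 × (1−0.8) = 0.00009
author B: 0.2 × (1−0.95) × 0.55 × 0.25 × (1−0.05) = 0.00130625
author C: 0.55 × (1−0.55) × 0.4 × 0.2 × (1−0.8) = 0.00396
author D: 0.15 × (1−0.4) × 0.2 × 0.55 × (1−0.4) = 0.00594
P(author D | x) = 0.00594 / 0.01129625 ≈ 0.526

0.526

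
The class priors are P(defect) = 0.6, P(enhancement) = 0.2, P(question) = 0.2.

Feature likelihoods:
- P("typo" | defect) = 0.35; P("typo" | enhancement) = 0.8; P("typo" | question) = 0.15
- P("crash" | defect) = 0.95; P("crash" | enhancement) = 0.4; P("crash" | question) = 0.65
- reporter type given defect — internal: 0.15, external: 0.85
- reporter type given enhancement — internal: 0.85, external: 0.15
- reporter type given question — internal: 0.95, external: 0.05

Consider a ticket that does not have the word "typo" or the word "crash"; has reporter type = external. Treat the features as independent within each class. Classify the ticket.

defect: 0.6 × (1−0.35) × (1−0.95) × 0.85 = 0.016575
enhancement: 0.2 × (1−0.8) × (1−0.4) × 0.15 = 0.0036
question: 0.2 × (1−0.15) × (1−0.65) × 0.05 = 0.002975
Highest score → defect.

defect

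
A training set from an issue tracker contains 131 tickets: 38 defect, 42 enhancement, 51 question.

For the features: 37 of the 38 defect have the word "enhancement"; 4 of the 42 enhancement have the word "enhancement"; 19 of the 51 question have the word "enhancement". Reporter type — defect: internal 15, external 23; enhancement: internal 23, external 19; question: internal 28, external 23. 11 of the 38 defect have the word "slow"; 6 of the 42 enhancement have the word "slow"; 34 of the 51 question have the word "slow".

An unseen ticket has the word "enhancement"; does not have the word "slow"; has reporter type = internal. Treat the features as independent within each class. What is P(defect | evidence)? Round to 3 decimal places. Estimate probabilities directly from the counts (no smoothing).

defect: (38/131) × (37/38) × (15/38) × (27/38) ≈ 0.079217
enhancement: (42/131) × (4/42) × (23/42) × (36/42) ≈ 0.0143325
question: (51/131) × (19/51) × (28/51) × (17/51) ≈ 0.0265429
P(defect | x) = 0.079217 / 0.1200924 ≈ 0.660

0.660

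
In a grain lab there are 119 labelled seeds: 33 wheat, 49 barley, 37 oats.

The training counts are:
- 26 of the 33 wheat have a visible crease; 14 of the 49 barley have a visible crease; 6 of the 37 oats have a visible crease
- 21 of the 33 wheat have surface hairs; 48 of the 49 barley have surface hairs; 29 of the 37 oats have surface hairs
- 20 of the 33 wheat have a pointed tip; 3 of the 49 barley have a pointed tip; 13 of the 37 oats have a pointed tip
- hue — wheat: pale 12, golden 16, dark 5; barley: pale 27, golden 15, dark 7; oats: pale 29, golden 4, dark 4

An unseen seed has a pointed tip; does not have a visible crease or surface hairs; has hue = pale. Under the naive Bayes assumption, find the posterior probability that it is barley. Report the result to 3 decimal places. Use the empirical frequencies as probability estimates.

0.010

wheat: (33/119) × (7/33) × (12/33) × (20/33) × (12/33) ≈ 0.00471413
barley: (49/119) × (35/49) × (1/49) × (3/49) × (27/49) ≈ 0.000202497
oats: (37/119) × (31/37) × (8/37) × (13/37) × (29/37) ≈ 0.015511
P(barley | x) = 0.000202497 / 0.020427627 ≈ 0.010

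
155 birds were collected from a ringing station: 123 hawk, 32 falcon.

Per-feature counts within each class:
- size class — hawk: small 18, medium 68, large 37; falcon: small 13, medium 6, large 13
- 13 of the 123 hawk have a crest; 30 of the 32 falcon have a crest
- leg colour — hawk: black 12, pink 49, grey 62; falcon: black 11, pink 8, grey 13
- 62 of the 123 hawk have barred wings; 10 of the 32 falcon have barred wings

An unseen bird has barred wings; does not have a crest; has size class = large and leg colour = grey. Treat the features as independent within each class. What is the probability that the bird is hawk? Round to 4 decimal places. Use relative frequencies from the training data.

hawk: (123/155) × (37/123) × (110/123) × (62/123) × (62/123) ≈ 0.0542414
falcon: (32/155) × (13/32) × (2/32) × (13/32) × (10/32) ≈ 0.00066548
P(hawk | x) = 0.0542414 / 0.05490688 ≈ 0.9879

0.9879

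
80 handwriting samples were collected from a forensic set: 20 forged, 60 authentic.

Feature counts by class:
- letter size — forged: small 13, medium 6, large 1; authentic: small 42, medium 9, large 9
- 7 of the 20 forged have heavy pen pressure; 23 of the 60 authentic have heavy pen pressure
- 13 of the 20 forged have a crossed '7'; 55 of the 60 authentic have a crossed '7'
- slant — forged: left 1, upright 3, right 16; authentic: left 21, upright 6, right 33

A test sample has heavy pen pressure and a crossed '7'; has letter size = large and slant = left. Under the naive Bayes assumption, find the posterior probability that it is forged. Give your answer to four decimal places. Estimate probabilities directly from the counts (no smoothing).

0.0102

forged: (20/80) × (1/20) × (7/20) × (13/20) × (1/20) = 0.0001421875
authentic: (60/80) × (9/60) × (23/60) × (55/60) × (21/60) = 0.0138359375
P(forged | x) = 0.0001421875 / 0.013978125 ≈ 0.0102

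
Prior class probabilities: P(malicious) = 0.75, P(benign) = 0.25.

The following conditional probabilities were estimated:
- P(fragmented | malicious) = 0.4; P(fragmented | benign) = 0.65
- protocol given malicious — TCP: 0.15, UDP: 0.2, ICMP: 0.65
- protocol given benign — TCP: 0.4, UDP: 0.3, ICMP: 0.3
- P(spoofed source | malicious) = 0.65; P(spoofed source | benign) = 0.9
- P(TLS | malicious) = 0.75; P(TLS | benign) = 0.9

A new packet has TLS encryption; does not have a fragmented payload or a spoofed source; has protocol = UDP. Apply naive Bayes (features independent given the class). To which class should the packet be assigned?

malicious: 0.75 × (1−0.4) × 0.2 × (1−0.65) × 0.75 = 0.023625
benign: 0.25 × (1−0.65) × 0.3 × (1−0.9) × 0.9 = 0.0023625
Highest score → malicious.

malicious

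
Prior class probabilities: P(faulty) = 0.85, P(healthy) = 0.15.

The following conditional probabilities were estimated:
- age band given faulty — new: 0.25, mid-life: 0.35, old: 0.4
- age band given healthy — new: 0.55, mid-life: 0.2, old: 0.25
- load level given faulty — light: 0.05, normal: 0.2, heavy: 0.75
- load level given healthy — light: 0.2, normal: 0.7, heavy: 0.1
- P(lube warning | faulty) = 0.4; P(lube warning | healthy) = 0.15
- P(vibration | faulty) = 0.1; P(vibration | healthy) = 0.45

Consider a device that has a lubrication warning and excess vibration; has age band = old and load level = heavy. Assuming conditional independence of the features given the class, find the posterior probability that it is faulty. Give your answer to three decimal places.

faulty: 0.85 × 0.4 × 0.75 × 0.4 × 0.1 = 0.0102
healthy: 0.15 × 0.25 × 0.1 × 0.15 × 0.45 = 0.000253125
P(faulty | x) = 0.0102 / 0.010453125 ≈ 0.976

0.976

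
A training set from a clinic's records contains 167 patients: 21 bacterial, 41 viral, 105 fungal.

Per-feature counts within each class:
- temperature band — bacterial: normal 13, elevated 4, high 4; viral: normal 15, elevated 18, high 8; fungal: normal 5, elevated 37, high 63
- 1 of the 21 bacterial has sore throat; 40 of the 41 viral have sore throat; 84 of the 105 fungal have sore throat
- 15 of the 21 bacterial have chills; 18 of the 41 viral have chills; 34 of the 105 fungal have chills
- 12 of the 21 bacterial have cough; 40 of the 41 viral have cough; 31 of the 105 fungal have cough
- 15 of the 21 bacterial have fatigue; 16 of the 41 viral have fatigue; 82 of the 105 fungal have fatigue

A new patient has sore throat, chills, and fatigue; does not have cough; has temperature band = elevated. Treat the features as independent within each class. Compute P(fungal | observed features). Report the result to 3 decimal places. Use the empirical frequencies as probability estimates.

bacterial: (21/167) × (4/21) × (1/21) × (15/21) × (9/21) × (15/21) ≈ 0.000249397
viral: (41/167) × (18/41) × (40/41) × (18/41) × (1/41) × (16/41) ≈ 0.000439413
fungal: (105/167) × (37/105) × (84/105) × (34/105) × (74/105) × (82/105) ≈ 0.0315887
P(fungal | x) = 0.0315887 / 0.03227751 ≈ 0.979

0.979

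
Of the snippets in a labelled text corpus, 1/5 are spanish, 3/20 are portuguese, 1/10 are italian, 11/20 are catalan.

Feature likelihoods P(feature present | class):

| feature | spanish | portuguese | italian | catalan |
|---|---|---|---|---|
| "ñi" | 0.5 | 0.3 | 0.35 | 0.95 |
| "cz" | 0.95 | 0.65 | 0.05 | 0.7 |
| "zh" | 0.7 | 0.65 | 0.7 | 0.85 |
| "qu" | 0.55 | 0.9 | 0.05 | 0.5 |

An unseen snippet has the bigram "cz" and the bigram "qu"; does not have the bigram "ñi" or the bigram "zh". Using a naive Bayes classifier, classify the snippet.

portuguese

spanish: 0.2 × (1−0.5) × 0.95 × (1−0.7) × 0.55 = 0.015675
portuguese: 0.15 × (1−0.3) × 0.65 × (1−0.65) × 0.9 = 0.02149875
italian: 0.1 × (1−0.35) × 0.05 × (1−0.7) × 0.05 = 0.00004875
catalan: 0.55 × (1−0.95) × 0.7 × (1−0.85) × 0.5 = 0.00144375
Highest score → portuguese.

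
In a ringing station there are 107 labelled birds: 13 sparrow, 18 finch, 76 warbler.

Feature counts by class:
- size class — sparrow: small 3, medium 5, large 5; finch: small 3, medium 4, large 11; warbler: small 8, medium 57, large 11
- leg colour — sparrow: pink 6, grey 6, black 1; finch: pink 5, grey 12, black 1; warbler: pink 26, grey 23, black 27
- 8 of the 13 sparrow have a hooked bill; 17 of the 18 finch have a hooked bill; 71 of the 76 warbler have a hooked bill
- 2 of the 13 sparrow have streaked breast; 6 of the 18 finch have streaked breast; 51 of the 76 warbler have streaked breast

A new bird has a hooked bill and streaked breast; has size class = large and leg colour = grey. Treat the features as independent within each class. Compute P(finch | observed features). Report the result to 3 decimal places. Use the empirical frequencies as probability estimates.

sparrow: (13/107) × (5/13) × (6/13) × (8/13) × (2/13) ≈ 0.00204187
finch: (18/107) × (11/18) × (12/18) × (17/18) × (6/18) ≈ 0.0215761
warbler: (76/107) × (11/76) × (23/76) × (71/76) × (51/76) ≈ 0.019504
P(finch | x) = 0.0215761 / 0.04312197 ≈ 0.500

0.500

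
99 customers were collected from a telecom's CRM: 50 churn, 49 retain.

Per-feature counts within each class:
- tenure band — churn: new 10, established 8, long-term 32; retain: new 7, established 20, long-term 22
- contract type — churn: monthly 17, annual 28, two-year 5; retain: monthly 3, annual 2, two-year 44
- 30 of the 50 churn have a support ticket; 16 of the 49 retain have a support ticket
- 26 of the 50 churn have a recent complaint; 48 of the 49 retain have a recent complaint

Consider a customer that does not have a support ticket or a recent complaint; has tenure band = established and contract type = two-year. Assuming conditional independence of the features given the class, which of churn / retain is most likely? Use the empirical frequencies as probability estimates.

retain

churn: (50/99) × (8/50) × (5/50) × (20/50) × (24/50) ≈ 0.00155152
retain: (49/99) × (20/49) × (44/49) × (33/49) × (1/49) ≈ 0.00249329
Highest score → retain.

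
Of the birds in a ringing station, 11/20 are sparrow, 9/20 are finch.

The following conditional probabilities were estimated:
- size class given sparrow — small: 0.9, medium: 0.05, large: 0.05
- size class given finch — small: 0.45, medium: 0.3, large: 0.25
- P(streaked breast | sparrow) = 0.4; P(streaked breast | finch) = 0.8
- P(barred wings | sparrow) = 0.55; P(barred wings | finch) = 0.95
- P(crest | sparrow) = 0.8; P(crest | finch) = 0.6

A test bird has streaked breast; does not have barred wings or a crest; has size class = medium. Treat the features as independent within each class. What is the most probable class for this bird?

finch

sparrow: 0.55 × 0.05 × 0.4 × (1−0.55) × (1−0.8) = 0.00099
finch: 0.45 × 0.3 × 0.8 × (1−0.95) × (1−0.6) = 0.00216
Highest score → finch.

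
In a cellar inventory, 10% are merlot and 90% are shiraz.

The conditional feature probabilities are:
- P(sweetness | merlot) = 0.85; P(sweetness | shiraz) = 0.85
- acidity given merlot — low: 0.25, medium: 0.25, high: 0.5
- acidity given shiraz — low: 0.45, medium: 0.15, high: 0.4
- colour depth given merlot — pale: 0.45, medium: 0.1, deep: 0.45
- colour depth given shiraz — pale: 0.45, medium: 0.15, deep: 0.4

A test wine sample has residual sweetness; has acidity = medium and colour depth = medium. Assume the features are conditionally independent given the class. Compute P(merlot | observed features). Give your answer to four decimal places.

0.1099

merlot: 0.1 × 0.85 × 0.25 × 0.1 = 0.002125
shiraz: 0.9 × 0.85 × 0.15 × 0.15 = 0.0172125
P(merlot | x) = 0.002125 / 0.0193375 ≈ 0.1099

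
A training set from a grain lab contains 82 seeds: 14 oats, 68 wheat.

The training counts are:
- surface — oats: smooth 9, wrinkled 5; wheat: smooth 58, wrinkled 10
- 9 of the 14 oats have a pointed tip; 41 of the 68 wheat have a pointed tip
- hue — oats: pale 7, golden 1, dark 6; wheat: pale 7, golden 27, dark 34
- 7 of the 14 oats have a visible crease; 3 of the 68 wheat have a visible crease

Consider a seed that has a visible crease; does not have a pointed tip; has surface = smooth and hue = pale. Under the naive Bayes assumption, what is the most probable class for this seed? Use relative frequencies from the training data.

oats

oats: (14/82) × (9/14) × (5/14) × (7/14) × (7/14) ≈ 0.00979965
wheat: (68/82) × (58/68) × (27/68) × (7/68) × (3/68) ≈ 0.00127547
Highest score → oats.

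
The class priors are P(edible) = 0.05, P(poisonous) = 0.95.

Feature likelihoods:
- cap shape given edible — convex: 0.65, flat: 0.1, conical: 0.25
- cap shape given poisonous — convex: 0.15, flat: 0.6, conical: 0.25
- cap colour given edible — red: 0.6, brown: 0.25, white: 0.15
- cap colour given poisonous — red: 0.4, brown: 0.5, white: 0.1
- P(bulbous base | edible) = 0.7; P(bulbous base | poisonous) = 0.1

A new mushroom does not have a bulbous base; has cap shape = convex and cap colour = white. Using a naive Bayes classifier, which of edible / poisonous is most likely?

edible: 0.05 × 0.65 × 0.15 × (1−0.7) = 0.0014625
poisonous: 0.95 × 0.15 × 0.1 × (1−0.1) = 0.012825
Highest score → poisonous.

poisonous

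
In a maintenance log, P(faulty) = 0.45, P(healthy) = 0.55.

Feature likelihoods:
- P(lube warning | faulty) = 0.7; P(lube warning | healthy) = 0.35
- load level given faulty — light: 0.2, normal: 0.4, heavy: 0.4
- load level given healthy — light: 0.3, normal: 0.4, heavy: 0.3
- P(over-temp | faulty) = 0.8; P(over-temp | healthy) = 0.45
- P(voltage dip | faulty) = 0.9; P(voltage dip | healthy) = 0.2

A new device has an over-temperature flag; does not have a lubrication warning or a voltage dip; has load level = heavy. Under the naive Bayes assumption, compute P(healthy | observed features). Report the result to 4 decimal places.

faulty: 0.45 × (1−0.7) × 0.4 × 0.8 × (1−0.9) = 0.00432
healthy: 0.55 × (1−0.35) × 0.3 × 0.45 × (1−0.2) = 0.03861
P(healthy | x) = 0.03861 / 0.04293 ≈ 0.8994

0.8994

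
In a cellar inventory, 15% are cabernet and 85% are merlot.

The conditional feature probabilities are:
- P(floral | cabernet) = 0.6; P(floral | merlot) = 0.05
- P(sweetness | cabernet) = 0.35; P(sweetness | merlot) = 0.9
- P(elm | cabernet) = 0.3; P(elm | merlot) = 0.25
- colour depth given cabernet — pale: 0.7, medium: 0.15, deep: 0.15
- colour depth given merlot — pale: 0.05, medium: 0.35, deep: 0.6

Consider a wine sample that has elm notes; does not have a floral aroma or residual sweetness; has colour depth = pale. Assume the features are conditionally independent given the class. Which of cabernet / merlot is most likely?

cabernet: 0.15 × (1−0.6) × (1−0.35) × 0.3 × 0.7 = 0.00819
merlot: 0.85 × (1−0.05) × (1−0.9) × 0.25 × 0.05 = 0.001009375
Highest score → cabernet.

cabernet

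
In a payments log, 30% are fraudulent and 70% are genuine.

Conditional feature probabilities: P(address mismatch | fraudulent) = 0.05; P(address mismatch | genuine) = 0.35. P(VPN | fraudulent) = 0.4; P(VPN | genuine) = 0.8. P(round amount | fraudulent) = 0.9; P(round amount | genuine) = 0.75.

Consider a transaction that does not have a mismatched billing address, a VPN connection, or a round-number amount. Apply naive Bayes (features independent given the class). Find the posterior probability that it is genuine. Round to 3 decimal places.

fraudulent: 0.3 × (1−0.05) × (1−0.4) × (1−0.9) = 0.0171
genuine: 0.7 × (1−0.35) × (1−0.8) × (1−0.75) = 0.02275
P(genuine | x) = 0.02275 / 0.03985 ≈ 0.571

0.571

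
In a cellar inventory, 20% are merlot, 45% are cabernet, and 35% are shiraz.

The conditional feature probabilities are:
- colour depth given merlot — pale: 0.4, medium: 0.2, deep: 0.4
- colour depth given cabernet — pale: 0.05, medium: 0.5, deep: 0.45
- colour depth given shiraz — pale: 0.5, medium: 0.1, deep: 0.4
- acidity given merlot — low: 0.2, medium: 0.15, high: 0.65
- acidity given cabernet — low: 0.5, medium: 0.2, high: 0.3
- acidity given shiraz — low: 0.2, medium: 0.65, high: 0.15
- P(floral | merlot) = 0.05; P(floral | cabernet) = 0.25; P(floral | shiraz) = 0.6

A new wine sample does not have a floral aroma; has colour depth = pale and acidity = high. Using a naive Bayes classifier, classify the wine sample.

merlot

merlot: 0.2 × 0.4 × 0.65 × (1−0.05) = 0.0494
cabernet: 0.45 × 0.05 × 0.3 × (1−0.25) = 0.0050625
shiraz: 0.35 × 0.5 × 0.15 × (1−0.6) = 0.0105
Highest score → merlot.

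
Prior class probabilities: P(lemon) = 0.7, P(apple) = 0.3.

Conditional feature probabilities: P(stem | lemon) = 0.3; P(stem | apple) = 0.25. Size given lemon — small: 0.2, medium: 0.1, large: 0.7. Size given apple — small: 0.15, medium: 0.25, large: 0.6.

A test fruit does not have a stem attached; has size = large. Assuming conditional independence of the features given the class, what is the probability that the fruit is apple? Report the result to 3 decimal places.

lemon: 0.7 × (1−0.3) × 0.7 = 0.343
apple: 0.3 × (1−0.25) × 0.6 = 0.135
P(apple | x) = 0.135 / 0.478 ≈ 0.282

0.282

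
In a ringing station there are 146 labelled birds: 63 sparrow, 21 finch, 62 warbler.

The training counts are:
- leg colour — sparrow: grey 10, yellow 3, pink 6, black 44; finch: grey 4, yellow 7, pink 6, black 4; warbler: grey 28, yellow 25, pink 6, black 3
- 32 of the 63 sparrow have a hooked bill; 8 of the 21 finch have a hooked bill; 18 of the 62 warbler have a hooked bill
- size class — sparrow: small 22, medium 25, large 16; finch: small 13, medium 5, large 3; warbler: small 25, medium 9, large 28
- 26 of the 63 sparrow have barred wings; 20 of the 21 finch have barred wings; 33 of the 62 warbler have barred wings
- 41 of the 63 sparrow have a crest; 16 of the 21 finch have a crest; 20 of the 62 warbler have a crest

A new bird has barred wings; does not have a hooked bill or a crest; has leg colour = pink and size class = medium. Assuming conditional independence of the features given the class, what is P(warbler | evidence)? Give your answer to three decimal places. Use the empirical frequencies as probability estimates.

sparrow: (63/146) × (6/63) × (31/63) × (25/63) × (26/63) × (22/63) ≈ 0.00115647
finch: (21/146) × (6/21) × (13/21) × (5/21) × (20/21) × (5/21) ≈ 0.00137352
warbler: (62/146) × (6/62) × (44/62) × (9/62) × (33/62) × (42/62) ≈ 0.00152648
P(warbler | x) = 0.00152648 / 0.00405647 ≈ 0.376

0.376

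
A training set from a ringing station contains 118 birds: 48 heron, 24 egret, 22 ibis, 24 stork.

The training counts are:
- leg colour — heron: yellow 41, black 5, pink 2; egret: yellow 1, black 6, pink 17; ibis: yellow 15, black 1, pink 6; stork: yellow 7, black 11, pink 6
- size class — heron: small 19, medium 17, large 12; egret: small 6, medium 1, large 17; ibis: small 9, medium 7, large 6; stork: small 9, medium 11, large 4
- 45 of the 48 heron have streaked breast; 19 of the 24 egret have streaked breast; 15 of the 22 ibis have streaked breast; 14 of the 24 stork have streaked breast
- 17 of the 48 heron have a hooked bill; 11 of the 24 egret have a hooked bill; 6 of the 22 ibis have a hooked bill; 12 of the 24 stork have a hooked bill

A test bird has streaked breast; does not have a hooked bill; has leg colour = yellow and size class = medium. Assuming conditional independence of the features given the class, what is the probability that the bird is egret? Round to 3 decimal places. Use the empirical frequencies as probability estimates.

0.001

heron: (48/118) × (41/48) × (17/48) × (45/48) × (31/48) ≈ 0.0745077
egret: (24/118) × (1/24) × (1/24) × (19/24) × (13/24) ≈ 0.000151419
ibis: (22/118) × (15/22) × (7/22) × (15/22) × (16/22) ≈ 0.0200563
stork: (24/118) × (7/24) × (11/24) × (14/24) × (12/24) ≈ 0.0079302
P(egret | x) = 0.000151419 / 0.102645619 ≈ 0.001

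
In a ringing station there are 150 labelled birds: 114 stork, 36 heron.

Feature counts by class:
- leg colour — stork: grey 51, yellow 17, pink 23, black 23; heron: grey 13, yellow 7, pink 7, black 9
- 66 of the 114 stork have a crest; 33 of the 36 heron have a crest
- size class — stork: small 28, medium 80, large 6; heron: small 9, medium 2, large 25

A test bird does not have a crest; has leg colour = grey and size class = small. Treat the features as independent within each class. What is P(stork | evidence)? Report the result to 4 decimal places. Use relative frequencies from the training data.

0.9512

stork: (114/150) × (51/114) × (48/114) × (28/114) ≈ 0.0351616
heron: (36/150) × (13/36) × (3/36) × (9/36) ≈ 0.00180556
P(stork | x) = 0.0351616 / 0.03696716 ≈ 0.9512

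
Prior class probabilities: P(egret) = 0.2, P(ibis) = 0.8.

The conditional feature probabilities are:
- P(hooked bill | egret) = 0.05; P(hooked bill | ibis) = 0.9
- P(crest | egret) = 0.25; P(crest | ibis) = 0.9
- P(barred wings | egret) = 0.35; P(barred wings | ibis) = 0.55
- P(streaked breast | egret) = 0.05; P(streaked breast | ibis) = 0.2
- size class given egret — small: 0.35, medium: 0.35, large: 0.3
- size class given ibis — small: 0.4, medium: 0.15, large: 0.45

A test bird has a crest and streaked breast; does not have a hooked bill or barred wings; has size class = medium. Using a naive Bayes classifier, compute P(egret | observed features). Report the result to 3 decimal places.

egret: 0.2 × (1−0.05) × 0.25 × (1−0.35) × 0.05 × 0.35 = 0.0005403125
ibis: 0.8 × (1−0.9) × 0.9 × (1−0.55) × 0.2 × 0.15 = 0.000972
P(egret | x) = 0.0005403125 / 0.0015123125 ≈ 0.357

0.357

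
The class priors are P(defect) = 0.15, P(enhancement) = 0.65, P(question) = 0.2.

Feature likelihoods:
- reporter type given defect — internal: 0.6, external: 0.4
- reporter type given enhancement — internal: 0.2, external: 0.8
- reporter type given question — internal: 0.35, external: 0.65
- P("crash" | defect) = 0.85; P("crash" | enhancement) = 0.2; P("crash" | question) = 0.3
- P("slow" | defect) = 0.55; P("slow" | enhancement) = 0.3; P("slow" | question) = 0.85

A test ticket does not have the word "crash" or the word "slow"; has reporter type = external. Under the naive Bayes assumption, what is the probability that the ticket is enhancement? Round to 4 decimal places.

defect: 0.15 × 0.4 × (1−0.85) × (1−0.55) = 0.00405
enhancement: 0.65 × 0.8 × (1−0.2) × (1−0.3) = 0.2912
question: 0.2 × 0.65 × (1−0.3) × (1−0.85) = 0.01365
P(enhancement | x) = 0.2912 / 0.3089 ≈ 0.9427

0.9427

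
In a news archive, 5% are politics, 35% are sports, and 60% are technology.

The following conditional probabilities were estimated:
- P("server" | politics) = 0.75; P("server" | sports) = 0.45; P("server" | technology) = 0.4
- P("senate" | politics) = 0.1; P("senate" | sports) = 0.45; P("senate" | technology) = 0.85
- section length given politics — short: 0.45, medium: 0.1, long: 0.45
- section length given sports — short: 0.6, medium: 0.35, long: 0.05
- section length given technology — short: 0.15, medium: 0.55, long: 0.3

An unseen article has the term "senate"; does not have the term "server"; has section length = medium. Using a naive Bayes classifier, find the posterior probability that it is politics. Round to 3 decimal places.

0.001

politics: 0.05 × (1−0.75) × 0.1 × 0.1 = 0.000125
sports: 0.35 × (1−0.45) × 0.45 × 0.35 = 0.03031875
technology: 0.6 × (1−0.4) × 0.85 × 0.55 = 0.1683
P(politics | x) = 0.000125 / 0.19874375 ≈ 0.001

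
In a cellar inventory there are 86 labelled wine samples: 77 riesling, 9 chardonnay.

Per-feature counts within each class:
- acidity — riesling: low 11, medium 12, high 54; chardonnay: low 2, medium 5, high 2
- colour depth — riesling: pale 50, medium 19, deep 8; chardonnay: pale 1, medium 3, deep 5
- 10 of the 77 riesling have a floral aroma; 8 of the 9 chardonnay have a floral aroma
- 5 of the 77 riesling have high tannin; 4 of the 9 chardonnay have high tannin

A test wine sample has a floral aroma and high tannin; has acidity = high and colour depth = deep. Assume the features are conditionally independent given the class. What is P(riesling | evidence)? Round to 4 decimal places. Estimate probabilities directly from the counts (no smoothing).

0.0973

riesling: (77/86) × (54/77) × (8/77) × (10/77) × (5/77) ≈ 0.000550153
chardonnay: (9/86) × (2/9) × (5/9) × (8/9) × (4/9) ≈ 0.00510416
P(riesling | x) = 0.000550153 / 0.005654313 ≈ 0.0973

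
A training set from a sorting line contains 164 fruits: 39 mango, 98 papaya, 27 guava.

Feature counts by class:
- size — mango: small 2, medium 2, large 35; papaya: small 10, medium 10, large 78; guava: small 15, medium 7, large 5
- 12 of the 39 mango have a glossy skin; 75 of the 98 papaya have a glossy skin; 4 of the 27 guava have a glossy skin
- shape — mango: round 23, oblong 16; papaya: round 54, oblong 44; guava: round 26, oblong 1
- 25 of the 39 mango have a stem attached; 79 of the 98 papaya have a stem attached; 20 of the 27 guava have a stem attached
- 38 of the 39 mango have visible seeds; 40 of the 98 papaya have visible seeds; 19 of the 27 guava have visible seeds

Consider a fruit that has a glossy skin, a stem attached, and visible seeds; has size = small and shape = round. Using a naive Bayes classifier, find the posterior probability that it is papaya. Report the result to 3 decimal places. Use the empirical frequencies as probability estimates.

0.508

mango: (39/164) × (2/39) × (12/39) × (23/39) × (25/39) × (38/39) ≈ 0.00138217
papaya: (98/164) × (10/98) × (75/98) × (54/98) × (79/98) × (40/98) ≈ 0.00846046
guava: (27/164) × (15/27) × (4/27) × (26/27) × (20/27) × (19/27) ≈ 0.00680157
P(papaya | x) = 0.00846046 / 0.0166442 ≈ 0.508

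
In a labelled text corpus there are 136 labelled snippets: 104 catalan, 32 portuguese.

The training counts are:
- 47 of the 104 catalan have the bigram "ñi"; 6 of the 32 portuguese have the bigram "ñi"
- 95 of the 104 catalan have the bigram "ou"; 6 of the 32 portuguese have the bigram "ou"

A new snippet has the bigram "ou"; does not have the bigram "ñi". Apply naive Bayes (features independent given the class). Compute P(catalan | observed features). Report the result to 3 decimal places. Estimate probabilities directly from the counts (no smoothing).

0.914

catalan: (104/136) × (57/104) × (95/104) ≈ 0.382848
portuguese: (32/136) × (26/32) × (6/32) ≈ 0.0358456
P(catalan | x) = 0.382848 / 0.4186936 ≈ 0.914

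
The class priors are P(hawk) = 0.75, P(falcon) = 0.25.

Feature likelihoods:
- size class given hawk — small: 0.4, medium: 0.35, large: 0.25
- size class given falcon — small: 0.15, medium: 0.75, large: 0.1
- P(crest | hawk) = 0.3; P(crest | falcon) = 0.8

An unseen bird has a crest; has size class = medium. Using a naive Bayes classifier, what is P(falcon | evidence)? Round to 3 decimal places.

0.656

hawk: 0.75 × 0.35 × 0.3 = 0.07875
falcon: 0.25 × 0.75 × 0.8 = 0.15
P(falcon | x) = 0.15 / 0.22875 ≈ 0.656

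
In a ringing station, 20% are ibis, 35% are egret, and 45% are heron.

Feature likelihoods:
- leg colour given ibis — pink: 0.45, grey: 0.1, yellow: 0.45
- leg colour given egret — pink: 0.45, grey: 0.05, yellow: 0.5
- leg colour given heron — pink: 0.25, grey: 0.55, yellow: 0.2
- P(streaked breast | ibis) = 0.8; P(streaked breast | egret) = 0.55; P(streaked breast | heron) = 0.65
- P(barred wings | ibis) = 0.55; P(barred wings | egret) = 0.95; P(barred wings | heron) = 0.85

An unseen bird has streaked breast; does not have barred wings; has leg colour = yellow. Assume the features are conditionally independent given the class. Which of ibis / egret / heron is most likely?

ibis: 0.2 × 0.45 × 0.8 × (1−0.55) = 0.0324
egret: 0.35 × 0.5 × 0.55 × (1−0.95) = 0.0048125
heron: 0.45 × 0.2 × 0.65 × (1−0.85) = 0.008775
Highest score → ibis.

ibis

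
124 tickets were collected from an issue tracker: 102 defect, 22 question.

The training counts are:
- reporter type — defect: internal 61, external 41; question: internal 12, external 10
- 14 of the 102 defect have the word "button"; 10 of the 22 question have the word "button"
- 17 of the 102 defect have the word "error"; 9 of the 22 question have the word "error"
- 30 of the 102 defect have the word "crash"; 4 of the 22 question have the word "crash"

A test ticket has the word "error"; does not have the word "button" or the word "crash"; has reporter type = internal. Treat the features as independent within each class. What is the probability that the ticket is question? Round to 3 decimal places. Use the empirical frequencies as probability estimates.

defect: (102/124) × (61/102) × (88/102) × (17/102) × (72/102) ≈ 0.0499312
question: (22/124) × (12/22) × (12/22) × (9/22) × (18/22) ≈ 0.017668
P(question | x) = 0.017668 / 0.0675992 ≈ 0.261

0.261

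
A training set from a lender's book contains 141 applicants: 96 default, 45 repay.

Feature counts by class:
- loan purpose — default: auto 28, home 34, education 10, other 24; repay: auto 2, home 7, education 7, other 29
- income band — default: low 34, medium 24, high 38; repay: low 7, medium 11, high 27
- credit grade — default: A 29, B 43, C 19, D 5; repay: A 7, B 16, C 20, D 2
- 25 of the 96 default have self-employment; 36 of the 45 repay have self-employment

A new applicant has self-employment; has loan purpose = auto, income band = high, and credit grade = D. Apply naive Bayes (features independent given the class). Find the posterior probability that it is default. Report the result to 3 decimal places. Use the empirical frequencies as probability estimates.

default: (96/141) × (28/96) × (38/96) × (5/96) × (25/96) ≈ 0.00106615
repay: (45/141) × (2/45) × (27/45) × (2/45) × (36/45) ≈ 0.0003026
P(default | x) = 0.00106615 / 0.00136875 ≈ 0.779

0.779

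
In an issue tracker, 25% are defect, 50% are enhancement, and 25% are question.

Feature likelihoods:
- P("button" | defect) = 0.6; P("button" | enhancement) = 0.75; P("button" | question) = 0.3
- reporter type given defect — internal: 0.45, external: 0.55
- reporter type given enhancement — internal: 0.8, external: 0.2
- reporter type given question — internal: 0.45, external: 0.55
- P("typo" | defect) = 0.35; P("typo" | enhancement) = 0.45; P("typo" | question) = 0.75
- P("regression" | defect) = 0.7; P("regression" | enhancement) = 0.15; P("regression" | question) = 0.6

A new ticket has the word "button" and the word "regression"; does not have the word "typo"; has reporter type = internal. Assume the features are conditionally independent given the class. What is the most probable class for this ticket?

defect: 0.25 × 0.6 × 0.45 × (1−0.35) × 0.7 = 0.0307125
enhancement: 0.5 × 0.75 × 0.8 × (1−0.45) × 0.15 = 0.02475
question: 0.25 × 0.3 × 0.45 × (1−0.75) × 0.6 = 0.0050625
Highest score → defect.

defect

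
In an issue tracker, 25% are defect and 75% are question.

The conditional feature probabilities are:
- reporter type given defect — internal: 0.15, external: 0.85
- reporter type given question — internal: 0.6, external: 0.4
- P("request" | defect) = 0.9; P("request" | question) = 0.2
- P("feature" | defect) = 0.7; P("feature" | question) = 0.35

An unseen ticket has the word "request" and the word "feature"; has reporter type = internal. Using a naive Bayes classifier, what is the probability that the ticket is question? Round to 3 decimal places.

defect: 0.25 × 0.15 × 0.9 × 0.7 = 0.023625
question: 0.75 × 0.6 × 0.2 × 0.35 = 0.0315
P(question | x) = 0.0315 / 0.055125 ≈ 0.571

0.571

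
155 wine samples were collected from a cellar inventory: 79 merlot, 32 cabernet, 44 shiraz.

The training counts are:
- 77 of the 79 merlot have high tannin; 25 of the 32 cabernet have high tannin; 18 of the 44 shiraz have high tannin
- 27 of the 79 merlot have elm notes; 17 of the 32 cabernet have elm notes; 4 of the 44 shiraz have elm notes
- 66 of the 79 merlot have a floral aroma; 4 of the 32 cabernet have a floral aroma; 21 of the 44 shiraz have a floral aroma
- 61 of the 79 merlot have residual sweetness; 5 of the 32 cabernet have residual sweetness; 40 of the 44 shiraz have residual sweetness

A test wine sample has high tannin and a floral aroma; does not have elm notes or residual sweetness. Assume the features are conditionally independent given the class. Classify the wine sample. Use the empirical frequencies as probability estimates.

merlot

merlot: (79/155) × (77/79) × (52/79) × (66/79) × (18/79) ≈ 0.062244
cabernet: (32/155) × (25/32) × (15/32) × (4/32) × (27/32) ≈ 0.00797395
shiraz: (44/155) × (18/44) × (40/44) × (21/44) × (4/44) ≈ 0.0045806
Highest score → merlot.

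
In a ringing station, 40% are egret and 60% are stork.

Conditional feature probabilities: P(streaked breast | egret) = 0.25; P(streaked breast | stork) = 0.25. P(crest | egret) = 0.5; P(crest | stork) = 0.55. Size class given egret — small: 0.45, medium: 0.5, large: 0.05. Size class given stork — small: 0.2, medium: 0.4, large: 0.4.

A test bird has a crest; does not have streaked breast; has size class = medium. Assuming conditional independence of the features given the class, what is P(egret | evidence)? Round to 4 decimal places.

0.4310

egret: 0.4 × (1−0.25) × 0.5 × 0.5 = 0.075
stork: 0.6 × (1−0.25) × 0.55 × 0.4 = 0.099
P(egret | x) = 0.075 / 0.174 ≈ 0.4310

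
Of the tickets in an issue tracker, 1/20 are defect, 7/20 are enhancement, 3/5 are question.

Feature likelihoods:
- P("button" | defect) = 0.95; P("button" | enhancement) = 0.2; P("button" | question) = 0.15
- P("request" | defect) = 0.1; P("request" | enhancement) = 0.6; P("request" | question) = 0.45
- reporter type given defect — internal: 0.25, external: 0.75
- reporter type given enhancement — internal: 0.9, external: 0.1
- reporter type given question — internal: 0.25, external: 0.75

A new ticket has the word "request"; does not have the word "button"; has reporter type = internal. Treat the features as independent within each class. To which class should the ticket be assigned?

enhancement

defect: 0.05 × (1−0.95) × 0.1 × 0.25 = 0.0000625
enhancement: 0.35 × (1−0.2) × 0.6 × 0.9 = 0.1512
question: 0.6 × (1−0.15) × 0.45 × 0.25 = 0.057375
Highest score → enhancement.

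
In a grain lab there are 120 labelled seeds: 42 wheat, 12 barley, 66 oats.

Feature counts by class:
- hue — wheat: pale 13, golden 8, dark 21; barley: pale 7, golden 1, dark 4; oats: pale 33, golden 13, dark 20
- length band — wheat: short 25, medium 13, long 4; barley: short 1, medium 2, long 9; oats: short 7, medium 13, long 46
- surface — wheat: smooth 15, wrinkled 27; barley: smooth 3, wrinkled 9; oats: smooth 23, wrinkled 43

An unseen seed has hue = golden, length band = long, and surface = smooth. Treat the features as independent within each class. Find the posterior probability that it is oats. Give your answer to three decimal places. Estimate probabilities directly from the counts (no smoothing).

wheat: (42/120) × (8/42) × (4/42) × (15/42) ≈ 0.00226757
barley: (12/120) × (1/12) × (9/12) × (3/12) = 0.0015625
oats: (66/120) × (13/66) × (46/66) × (23/66) ≈ 0.0263124
P(oats | x) = 0.0263124 / 0.03014247 ≈ 0.873

0.873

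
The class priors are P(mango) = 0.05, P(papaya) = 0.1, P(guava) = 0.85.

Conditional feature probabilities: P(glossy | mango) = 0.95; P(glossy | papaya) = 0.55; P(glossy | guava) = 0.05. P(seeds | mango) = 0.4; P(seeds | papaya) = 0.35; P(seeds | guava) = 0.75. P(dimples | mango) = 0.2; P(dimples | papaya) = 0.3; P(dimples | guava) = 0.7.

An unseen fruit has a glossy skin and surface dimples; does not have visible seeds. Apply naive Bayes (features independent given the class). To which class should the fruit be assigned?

mango: 0.05 × 0.95 × (1−0.4) × 0.2 = 0.0057
papaya: 0.1 × 0.55 × (1−0.35) × 0.3 = 0.010725
guava: 0.85 × 0.05 × (1−0.75) × 0.7 = 0.0074375
Highest score → papaya.

papaya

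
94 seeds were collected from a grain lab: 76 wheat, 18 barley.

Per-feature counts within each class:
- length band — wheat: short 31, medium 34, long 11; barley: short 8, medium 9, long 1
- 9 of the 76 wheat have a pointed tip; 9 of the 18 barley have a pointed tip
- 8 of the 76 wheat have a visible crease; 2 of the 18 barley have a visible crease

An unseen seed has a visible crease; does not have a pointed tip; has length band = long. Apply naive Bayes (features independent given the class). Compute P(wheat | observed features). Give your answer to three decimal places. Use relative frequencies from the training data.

wheat: (76/94) × (11/76) × (67/76) × (8/76) ≈ 0.0108593
barley: (18/94) × (1/18) × (9/18) × (2/18) ≈ 0.000591017
P(wheat | x) = 0.0108593 / 0.011450317 ≈ 0.948

0.948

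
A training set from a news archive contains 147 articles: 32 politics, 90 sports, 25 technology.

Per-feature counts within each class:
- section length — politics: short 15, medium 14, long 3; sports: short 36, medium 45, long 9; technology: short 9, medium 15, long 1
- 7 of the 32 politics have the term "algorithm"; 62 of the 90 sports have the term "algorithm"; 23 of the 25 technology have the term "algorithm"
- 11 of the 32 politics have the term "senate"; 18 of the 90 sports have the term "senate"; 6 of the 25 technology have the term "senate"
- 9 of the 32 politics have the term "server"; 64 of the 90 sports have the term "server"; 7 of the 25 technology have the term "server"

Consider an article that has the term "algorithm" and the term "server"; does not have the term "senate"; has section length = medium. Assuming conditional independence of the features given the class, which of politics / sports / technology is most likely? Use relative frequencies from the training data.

politics: (32/147) × (14/32) × (7/32) × (21/32) × (9/32) = 0.00384521484375
sports: (90/147) × (45/90) × (62/90) × (72/90) × (64/90) ≈ 0.11997
technology: (25/147) × (15/25) × (23/25) × (19/25) × (7/25) ≈ 0.0199771
Highest score → sports.

sports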